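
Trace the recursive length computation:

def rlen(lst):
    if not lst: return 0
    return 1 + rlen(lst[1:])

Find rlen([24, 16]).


rlen([24, 16]) = 1 + rlen([16])
rlen([16]) = 1 + rlen([])
rlen([]) = 0  (base case)
Unwinding: 1 + 1 + 0 = 2

2


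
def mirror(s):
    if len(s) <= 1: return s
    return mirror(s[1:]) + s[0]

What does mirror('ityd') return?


mirror('ityd') = mirror('tyd') + 'i'
mirror('tyd') = mirror('yd') + 't'
mirror('yd') = mirror('d') + 'y'
mirror('d') = 'd'  (base case)
Concatenating: 'd' + 'y' + 't' + 'i' = 'dyti'

dyti


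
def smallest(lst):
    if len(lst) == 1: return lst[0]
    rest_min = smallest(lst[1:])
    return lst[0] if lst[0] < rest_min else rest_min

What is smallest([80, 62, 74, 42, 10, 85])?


smallest([80, 62, 74, 42, 10, 85]): compare 80 with smallest([62, 74, 42, 10, 85])
smallest([62, 74, 42, 10, 85]): compare 62 with smallest([74, 42, 10, 85])
smallest([74, 42, 10, 85]): compare 74 with smallest([42, 10, 85])
smallest([42, 10, 85]): compare 42 with smallest([10, 85])
smallest([10, 85]): compare 10 with smallest([85])
smallest([85]) = 85  (base case)
Compare 10 with 85 -> 10
Compare 42 with 10 -> 10
Compare 74 with 10 -> 10
Compare 62 with 10 -> 10
Compare 80 with 10 -> 10

10


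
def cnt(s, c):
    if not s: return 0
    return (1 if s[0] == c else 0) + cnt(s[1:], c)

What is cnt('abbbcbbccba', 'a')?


s[0]='a' == 'a' -> 1
s[0]='b' != 'a' -> 0
s[0]='b' != 'a' -> 0
s[0]='b' != 'a' -> 0
s[0]='c' != 'a' -> 0
s[0]='b' != 'a' -> 0
s[0]='b' != 'a' -> 0
s[0]='c' != 'a' -> 0
s[0]='c' != 'a' -> 0
s[0]='b' != 'a' -> 0
s[0]='a' == 'a' -> 1
Sum: 1 + 0 + 0 + 0 + 0 + 0 + 0 + 0 + 0 + 0 + 1 = 2

2


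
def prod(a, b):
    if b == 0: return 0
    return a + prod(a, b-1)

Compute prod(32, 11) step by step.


prod(32, 11) = 32 + prod(32, 10)
prod(32, 10) = 32 + prod(32, 9)
prod(32, 9) = 32 + prod(32, 8)
prod(32, 8) = 32 + prod(32, 7)
prod(32, 7) = 32 + prod(32, 6)
prod(32, 6) = 32 + prod(32, 5)
prod(32, 5) = 32 + prod(32, 4)
prod(32, 4) = 32 + prod(32, 3)
prod(32, 3) = 32 + prod(32, 2)
prod(32, 2) = 32 + prod(32, 1)
prod(32, 1) = 32 + prod(32, 0)
prod(32, 0) = 0  (base case)
Total: 32 + 32 + 32 + 32 + 32 + 32 + 32 + 32 + 32 + 32 + 32 + 0 = 352

352


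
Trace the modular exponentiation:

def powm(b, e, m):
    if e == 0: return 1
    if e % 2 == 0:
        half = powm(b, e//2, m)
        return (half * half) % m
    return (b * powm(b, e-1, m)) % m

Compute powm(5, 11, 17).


powm(5, 11, 17): e is odd, compute powm(5, 10, 17)
  powm(5, 10, 17): e is even, compute powm(5, 5, 17)
    powm(5, 5, 17): e is odd, compute powm(5, 4, 17)
      powm(5, 4, 17): e is even, compute powm(5, 2, 17)
        powm(5, 2, 17): e is even, compute powm(5, 1, 17)
          powm(5, 1, 17): e is odd, compute powm(5, 0, 17)
          powm(5, 0, 17) = 1
          (5 * 1) % 17 = 5
        half=5, (5*5) % 17 = 8
      half=8, (8*8) % 17 = 13
    (5 * 13) % 17 = 14
  half=14, (14*14) % 17 = 9
(5 * 9) % 17 = 11

11


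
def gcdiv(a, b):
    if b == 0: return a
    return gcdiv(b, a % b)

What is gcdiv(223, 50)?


gcdiv(223, 50) = gcdiv(50, 23)
gcdiv(50, 23) = gcdiv(23, 4)
gcdiv(23, 4) = gcdiv(4, 3)
gcdiv(4, 3) = gcdiv(3, 1)
gcdiv(3, 1) = gcdiv(1, 0)
gcdiv(1, 0) = 1  (base case)

1


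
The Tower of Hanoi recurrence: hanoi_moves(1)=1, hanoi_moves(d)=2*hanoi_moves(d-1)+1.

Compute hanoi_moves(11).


hanoi_moves(11) = 2 * hanoi_moves(10) + 1
hanoi_moves(10) = 2 * hanoi_moves(9) + 1
hanoi_moves(9) = 2 * hanoi_moves(8) + 1
hanoi_moves(8) = 2 * hanoi_moves(7) + 1
hanoi_moves(7) = 2 * hanoi_moves(6) + 1
hanoi_moves(6) = 2 * hanoi_moves(5) + 1
hanoi_moves(5) = 2 * hanoi_moves(4) + 1
hanoi_moves(4) = 2 * hanoi_moves(3) + 1
hanoi_moves(3) = 2 * hanoi_moves(2) + 1
hanoi_moves(2) = 2 * hanoi_moves(1) + 1
hanoi_moves(1) = 1  (base case)
hanoi_moves(2) = 2 * 1 + 1 = 3
hanoi_moves(3) = 2 * 3 + 1 = 7
hanoi_moves(4) = 2 * 7 + 1 = 15
hanoi_moves(5) = 2 * 15 + 1 = 31
hanoi_moves(6) = 2 * 31 + 1 = 63
hanoi_moves(7) = 2 * 63 + 1 = 127
hanoi_moves(8) = 2 * 127 + 1 = 255
hanoi_moves(9) = 2 * 255 + 1 = 511
hanoi_moves(10) = 2 * 511 + 1 = 1023
hanoi_moves(11) = 2 * 1023 + 1 = 2047

2047


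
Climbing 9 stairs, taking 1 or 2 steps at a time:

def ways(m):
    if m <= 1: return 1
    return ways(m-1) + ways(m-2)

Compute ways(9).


Building up from base cases:
ways(0) = 1
ways(1) = 1
ways(2) = ways(1) + ways(0) = 1 + 1 = 2
ways(3) = ways(2) + ways(1) = 2 + 1 = 3
ways(4) = ways(3) + ways(2) = 3 + 2 = 5
ways(5) = ways(4) + ways(3) = 5 + 3 = 8
ways(6) = ways(5) + ways(4) = 8 + 5 = 13
ways(7) = ways(6) + ways(5) = 13 + 8 = 21
ways(8) = ways(7) + ways(6) = 21 + 13 = 34
ways(9) = ways(8) + ways(7) = 34 + 21 = 55

55


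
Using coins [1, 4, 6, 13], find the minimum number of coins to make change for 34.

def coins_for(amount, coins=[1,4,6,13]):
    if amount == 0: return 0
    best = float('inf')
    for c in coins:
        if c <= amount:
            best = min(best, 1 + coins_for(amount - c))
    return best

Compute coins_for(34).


Building up with DP:
coins_for(0) = 0
coins_for(1) = min(1+coins_for(0)=1+0=1) = 1
coins_for(2) = min(1+coins_for(1)=1+1=2) = 2
coins_for(3) = min(1+coins_for(2)=1+2=3) = 3
coins_for(4) = min(1+coins_for(3)=1+3=4, 1+coins_for(0)=1+0=1) = 1
coins_for(5) = min(1+coins_for(4)=1+1=2, 1+coins_for(1)=1+1=2) = 2
coins_for(6) = min(1+coins_for(5)=1+2=3, 1+coins_for(2)=1+2=3, 1+coins_for(0)=1+0=1) = 1
coins_for(7) = min(1+coins_for(6)=1+1=2, 1+coins_for(3)=1+3=4, 1+coins_for(1)=1+1=2) = 2
coins_for(8) = min(1+coins_for(7)=1+2=3, 1+coins_for(4)=1+1=2, 1+coins_for(2)=1+2=3) = 2
coins_for(9) = min(1+coins_for(8)=1+2=3, 1+coins_for(5)=1+2=3, 1+coins_for(3)=1+3=4) = 3
coins_for(10) = min(1+coins_for(9)=1+3=4, 1+coins_for(6)=1+1=2, 1+coins_for(4)=1+1=2) = 2
coins_for(11) = min(1+coins_for(10)=1+2=3, 1+coins_for(7)=1+2=3, 1+coins_for(5)=1+2=3) = 3
coins_for(12) = min(1+coins_for(11)=1+3=4, 1+coins_for(8)=1+2=3, 1+coins_for(6)=1+1=2) = 2
coins_for(13) = min(1+coins_for(12)=1+2=3, 1+coins_for(9)=1+3=4, 1+coins_for(7)=1+2=3, 1+coins_for(0)=1+0=1) = 1
coins_for(14) = min(1+coins_for(13)=1+1=2, 1+coins_for(10)=1+2=3, 1+coins_for(8)=1+2=3, 1+coins_for(1)=1+1=2) = 2
coins_for(15) = min(1+coins_for(14)=1+2=3, 1+coins_for(11)=1+3=4, 1+coins_for(9)=1+3=4, 1+coins_for(2)=1+2=3) = 3
coins_for(16) = min(1+coins_for(15)=1+3=4, 1+coins_for(12)=1+2=3, 1+coins_for(10)=1+2=3, 1+coins_for(3)=1+3=4) = 3
coins_for(17) = min(1+coins_for(16)=1+3=4, 1+coins_for(13)=1+1=2, 1+coins_for(11)=1+3=4, 1+coins_for(4)=1+1=2) = 2
coins_for(18) = min(1+coins_for(17)=1+2=3, 1+coins_for(14)=1+2=3, 1+coins_for(12)=1+2=3, 1+coins_for(5)=1+2=3) = 3
coins_for(19) = min(1+coins_for(18)=1+3=4, 1+coins_for(15)=1+3=4, 1+coins_for(13)=1+1=2, 1+coins_for(6)=1+1=2) = 2
coins_for(20) = min(1+coins_for(19)=1+2=3, 1+coins_for(16)=1+3=4, 1+coins_for(14)=1+2=3, 1+coins_for(7)=1+2=3) = 3
coins_for(21) = min(1+coins_for(20)=1+3=4, 1+coins_for(17)=1+2=3, 1+coins_for(15)=1+3=4, 1+coins_for(8)=1+2=3) = 3
coins_for(22) = min(1+coins_for(21)=1+3=4, 1+coins_for(18)=1+3=4, 1+coins_for(16)=1+3=4, 1+coins_for(9)=1+3=4) = 4
coins_for(23) = min(1+coins_for(22)=1+4=5, 1+coins_for(19)=1+2=3, 1+coins_for(17)=1+2=3, 1+coins_for(10)=1+2=3) = 3
coins_for(24) = min(1+coins_for(23)=1+3=4, 1+coins_for(20)=1+3=4, 1+coins_for(18)=1+3=4, 1+coins_for(11)=1+3=4) = 4
coins_for(25) = min(1+coins_for(24)=1+4=5, 1+coins_for(21)=1+3=4, 1+coins_for(19)=1+2=3, 1+coins_for(12)=1+2=3) = 3
coins_for(26) = min(1+coins_for(25)=1+3=4, 1+coins_for(22)=1+4=5, 1+coins_for(20)=1+3=4, 1+coins_for(13)=1+1=2) = 2
coins_for(27) = min(1+coins_for(26)=1+2=3, 1+coins_for(23)=1+3=4, 1+coins_for(21)=1+3=4, 1+coins_for(14)=1+2=3) = 3
coins_for(28) = min(1+coins_for(27)=1+3=4, 1+coins_for(24)=1+4=5, 1+coins_for(22)=1+4=5, 1+coins_for(15)=1+3=4) = 4
coins_for(29) = min(1+coins_for(28)=1+4=5, 1+coins_for(25)=1+3=4, 1+coins_for(23)=1+3=4, 1+coins_for(16)=1+3=4) = 4
coins_for(30) = min(1+coins_for(29)=1+4=5, 1+coins_for(26)=1+2=3, 1+coins_for(24)=1+4=5, 1+coins_for(17)=1+2=3) = 3
coins_for(31) = min(1+coins_for(30)=1+3=4, 1+coins_for(27)=1+3=4, 1+coins_for(25)=1+3=4, 1+coins_for(18)=1+3=4) = 4
coins_for(32) = min(1+coins_for(31)=1+4=5, 1+coins_for(28)=1+4=5, 1+coins_for(26)=1+2=3, 1+coins_for(19)=1+2=3) = 3
coins_for(33) = min(1+coins_for(32)=1+3=4, 1+coins_for(29)=1+4=5, 1+coins_for(27)=1+3=4, 1+coins_for(20)=1+3=4) = 4
coins_for(34) = min(1+coins_for(33)=1+4=5, 1+coins_for(30)=1+3=4, 1+coins_for(28)=1+4=5, 1+coins_for(21)=1+3=4) = 4

4


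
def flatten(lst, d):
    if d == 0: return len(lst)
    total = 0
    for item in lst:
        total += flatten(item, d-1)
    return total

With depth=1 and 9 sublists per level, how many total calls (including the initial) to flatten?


At depth 0 (root): 1 call
At depth 1: each of 1 parents calls flatten on 9 children = 9 calls
Total: 1 + 9 = 10

10


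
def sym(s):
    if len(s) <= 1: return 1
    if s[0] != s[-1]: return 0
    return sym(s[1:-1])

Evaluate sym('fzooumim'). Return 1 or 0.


sym('fzooumim'): s[0]='f' != s[-1]='m' -> return 0
Result: 0 (not a palindrome)

0


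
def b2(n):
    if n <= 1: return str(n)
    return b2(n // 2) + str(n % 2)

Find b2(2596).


b2(2596) = b2(1298) + '0'
b2(1298) = b2(649) + '0'
b2(649) = b2(324) + '1'
b2(324) = b2(162) + '0'
b2(162) = b2(81) + '0'
b2(81) = b2(40) + '1'
b2(40) = b2(20) + '0'
b2(20) = b2(10) + '0'
b2(10) = b2(5) + '0'
b2(5) = b2(2) + '1'
b2(2) = b2(1) + '0'
b2(1) = '1'  (base case)
Concatenating: '1' + '0' + '1' + '0' + '0' + '0' + '1' + '0' + '0' + '1' + '0' + '0' = '101000100100'

101000100100


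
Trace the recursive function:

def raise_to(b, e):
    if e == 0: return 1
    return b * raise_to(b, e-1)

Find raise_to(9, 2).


raise_to(9, 2)
= 9 * raise_to(9, 1)
= 9 * 9 * raise_to(9, 0)
= 9 * 9 * 1
= 81

81


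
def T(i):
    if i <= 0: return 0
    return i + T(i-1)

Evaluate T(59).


T(59)
= 59 + 58 + 57 + 56 + 55 + 54 + 53 + 52 + 51 + 50 + 49 + 48 + 47 + 46 + 45 + 44 + 43 + 42 + 41 + 40 + 39 + 38 + 37 + 36 + 35 + 34 + 33 + 32 + 31 + 30 + 29 + 28 + 27 + 26 + 25 + 24 + 23 + 22 + 21 + 20 + 19 + 18 + 17 + 16 + 15 + 14 + 13 + 12 + 11 + 10 + 9 + 8 + 7 + 6 + 5 + 4 + 3 + 2 + 1 + T(0)
= 59 + 58 + 57 + 56 + 55 + 54 + 53 + 52 + 51 + 50 + 49 + 48 + 47 + 46 + 45 + 44 + 43 + 42 + 41 + 40 + 39 + 38 + 37 + 36 + 35 + 34 + 33 + 32 + 31 + 30 + 29 + 28 + 27 + 26 + 25 + 24 + 23 + 22 + 21 + 20 + 19 + 18 + 17 + 16 + 15 + 14 + 13 + 12 + 11 + 10 + 9 + 8 + 7 + 6 + 5 + 4 + 3 + 2 + 1 + 0
= 1770

1770


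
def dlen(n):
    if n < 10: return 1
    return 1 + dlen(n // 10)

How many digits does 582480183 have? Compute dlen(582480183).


dlen(582480183) = 1 + dlen(58248018)
dlen(58248018) = 1 + dlen(5824801)
dlen(5824801) = 1 + dlen(582480)
dlen(582480) = 1 + dlen(58248)
dlen(58248) = 1 + dlen(5824)
dlen(5824) = 1 + dlen(582)
dlen(582) = 1 + dlen(58)
dlen(58) = 1 + dlen(5)
dlen(5) = 1  (base case: 5 < 10)
Unwinding: 1 + 1 + 1 + 1 + 1 + 1 + 1 + 1 + 1 = 9

9


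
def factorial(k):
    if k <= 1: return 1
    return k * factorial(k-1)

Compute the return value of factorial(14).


factorial(14)
= 14 * factorial(13)
= 14 * 13 * factorial(12)
= 14 * 13 * 12 * factorial(11)
= 14 * 13 * 12 * 11 * factorial(10)
= 14 * 13 * 12 * 11 * 10 * factorial(9)
= 14 * 13 * 12 * 11 * 10 * 9 * factorial(8)
= 14 * 13 * 12 * 11 * 10 * 9 * 8 * factorial(7)
= 14 * 13 * 12 * 11 * 10 * 9 * 8 * 7 * factorial(6)
= 14 * 13 * 12 * 11 * 10 * 9 * 8 * 7 * 6 * factorial(5)
= 14 * 13 * 12 * 11 * 10 * 9 * 8 * 7 * 6 * 5 * factorial(4)
= 14 * 13 * 12 * 11 * 10 * 9 * 8 * 7 * 6 * 5 * 4 * factorial(3)
= 14 * 13 * 12 * 11 * 10 * 9 * 8 * 7 * 6 * 5 * 4 * 3 * factorial(2)
= 14 * 13 * 12 * 11 * 10 * 9 * 8 * 7 * 6 * 5 * 4 * 3 * 2 * factorial(1)
= 14 * 13 * 12 * 11 * 10 * 9 * 8 * 7 * 6 * 5 * 4 * 3 * 2 * 1
= 87178291200

87178291200


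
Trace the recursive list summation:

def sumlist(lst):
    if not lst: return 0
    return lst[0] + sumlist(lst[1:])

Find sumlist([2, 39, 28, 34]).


sumlist([2, 39, 28, 34]) = 2 + sumlist([39, 28, 34])
sumlist([39, 28, 34]) = 39 + sumlist([28, 34])
sumlist([28, 34]) = 28 + sumlist([34])
sumlist([34]) = 34 + sumlist([])
sumlist([]) = 0  (base case)
Total: 2 + 39 + 28 + 34 + 0 = 103

103


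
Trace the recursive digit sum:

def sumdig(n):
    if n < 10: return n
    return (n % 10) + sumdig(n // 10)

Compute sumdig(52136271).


sumdig(52136271) = 1 + sumdig(5213627)
sumdig(5213627) = 7 + sumdig(521362)
sumdig(521362) = 2 + sumdig(52136)
sumdig(52136) = 6 + sumdig(5213)
sumdig(5213) = 3 + sumdig(521)
sumdig(521) = 1 + sumdig(52)
sumdig(52) = 2 + sumdig(5)
sumdig(5) = 5  (base case)
Total: 1 + 7 + 2 + 6 + 3 + 1 + 2 + 5 = 27

27


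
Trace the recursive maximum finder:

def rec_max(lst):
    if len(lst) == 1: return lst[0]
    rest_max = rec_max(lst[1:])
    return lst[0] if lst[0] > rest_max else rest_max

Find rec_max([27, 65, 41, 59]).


rec_max([27, 65, 41, 59]): compare 27 with rec_max([65, 41, 59])
rec_max([65, 41, 59]): compare 65 with rec_max([41, 59])
rec_max([41, 59]): compare 41 with rec_max([59])
rec_max([59]) = 59  (base case)
Compare 41 with 59 -> 59
Compare 65 with 59 -> 65
Compare 27 with 65 -> 65

65


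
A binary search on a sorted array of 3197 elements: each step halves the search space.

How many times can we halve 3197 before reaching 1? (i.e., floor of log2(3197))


3197 / 2 = 1598
1598 / 2 = 799
799 / 2 = 399
399 / 2 = 199
199 / 2 = 99
99 / 2 = 49
49 / 2 = 24
24 / 2 = 12
12 / 2 = 6
6 / 2 = 3
3 / 2 = 1
Reached 1 after 11 halvings

11


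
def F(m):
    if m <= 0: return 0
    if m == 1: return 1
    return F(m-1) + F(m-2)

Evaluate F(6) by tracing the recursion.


Computing F(6) bottom-up:
F(0) = 0
F(1) = 1
F(2) = F(1) + F(0) = 1 + 0 = 1
F(3) = F(2) + F(1) = 1 + 1 = 2
F(4) = F(3) + F(2) = 2 + 1 = 3
F(5) = F(4) + F(3) = 3 + 2 = 5
F(6) = F(5) + F(4) = 5 + 3 = 8

8


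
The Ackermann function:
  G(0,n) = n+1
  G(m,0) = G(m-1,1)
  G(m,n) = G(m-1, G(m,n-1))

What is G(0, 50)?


G(0, 50) = 51
Result: G(0, 50) = 51

51


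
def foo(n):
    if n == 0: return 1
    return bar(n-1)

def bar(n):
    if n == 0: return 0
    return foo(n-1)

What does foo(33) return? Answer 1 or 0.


foo(33) = bar(32)
bar(32) = foo(31)
foo(31) = bar(30)
bar(30) = foo(29)
foo(29) = bar(28)
bar(28) = foo(27)
foo(27) = bar(26)
bar(26) = foo(25)
foo(25) = bar(24)
bar(24) = foo(23)
foo(23) = bar(22)
bar(22) = foo(21)
foo(21) = bar(20)
bar(20) = foo(19)
foo(19) = bar(18)
bar(18) = foo(17)
foo(17) = bar(16)
bar(16) = foo(15)
foo(15) = bar(14)
bar(14) = foo(13)
foo(13) = bar(12)
bar(12) = foo(11)
foo(11) = bar(10)
bar(10) = foo(9)
foo(9) = bar(8)
bar(8) = foo(7)
foo(7) = bar(6)
bar(6) = foo(5)
foo(5) = bar(4)
bar(4) = foo(3)
foo(3) = bar(2)
bar(2) = foo(1)
foo(1) = bar(0)
bar(0) = 0  (base case)
Result: 0

0


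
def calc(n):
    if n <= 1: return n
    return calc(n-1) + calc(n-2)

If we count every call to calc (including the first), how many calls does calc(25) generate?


Let C(n) = total calls for calc(n)
C(0) = 1, C(1) = 1
C(2) = 1 + C(1) + C(0) = 1 + 1 + 1 = 3
C(3) = 1 + C(2) + C(1) = 1 + 3 + 1 = 5
C(4) = 1 + C(3) + C(2) = 1 + 5 + 3 = 9
C(5) = 1 + C(4) + C(3) = 1 + 9 + 5 = 15
C(6) = 1 + C(5) + C(4) = 1 + 15 + 9 = 25
C(7) = 1 + C(6) + C(5) = 1 + 25 + 15 = 41
C(8) = 1 + C(7) + C(6) = 1 + 41 + 25 = 67
C(9) = 1 + C(8) + C(7) = 1 + 67 + 41 = 109
C(10) = 1 + C(9) + C(8) = 1 + 109 + 67 = 177
C(11) = 1 + C(10) + C(9) = 1 + 177 + 109 = 287
C(12) = 1 + C(11) + C(10) = 1 + 287 + 177 = 465
C(13) = 1 + C(12) + C(11) = 1 + 465 + 287 = 753
C(14) = 1 + C(13) + C(12) = 1 + 753 + 465 = 1219
C(15) = 1 + C(14) + C(13) = 1 + 1219 + 753 = 1973
C(16) = 1 + C(15) + C(14) = 1 + 1973 + 1219 = 3193
C(17) = 1 + C(16) + C(15) = 1 + 3193 + 1973 = 5167
C(18) = 1 + C(17) + C(16) = 1 + 5167 + 3193 = 8361
C(19) = 1 + C(18) + C(17) = 1 + 8361 + 5167 = 13529
C(20) = 1 + C(19) + C(18) = 1 + 13529 + 8361 = 21891
C(21) = 1 + C(20) + C(19) = 1 + 21891 + 13529 = 35421
C(22) = 1 + C(21) + C(20) = 1 + 35421 + 21891 = 57313
C(23) = 1 + C(22) + C(21) = 1 + 57313 + 35421 = 92735
C(24) = 1 + C(23) + C(22) = 1 + 92735 + 57313 = 150049
C(25) = 1 + C(24) + C(23) = 1 + 150049 + 92735 = 242785

242785


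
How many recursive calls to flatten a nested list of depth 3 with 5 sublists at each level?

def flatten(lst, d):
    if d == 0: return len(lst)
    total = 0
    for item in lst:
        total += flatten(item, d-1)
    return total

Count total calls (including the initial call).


At depth 0 (root): 1 call
At depth 1: each of 1 parents calls flatten on 5 children = 5 calls
At depth 2: each of 5 parents calls flatten on 5 children = 25 calls
At depth 3: each of 25 parents calls flatten on 5 children = 125 calls
Total: 1 + 5 + 25 + 125 = 156

156


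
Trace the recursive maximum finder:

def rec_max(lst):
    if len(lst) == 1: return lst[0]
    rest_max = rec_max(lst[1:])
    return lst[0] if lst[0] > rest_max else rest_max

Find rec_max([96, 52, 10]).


rec_max([96, 52, 10]): compare 96 with rec_max([52, 10])
rec_max([52, 10]): compare 52 with rec_max([10])
rec_max([10]) = 10  (base case)
Compare 52 with 10 -> 52
Compare 96 with 52 -> 96

96


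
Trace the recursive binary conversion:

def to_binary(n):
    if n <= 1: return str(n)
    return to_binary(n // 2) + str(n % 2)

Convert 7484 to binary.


to_binary(7484) = to_binary(3742) + '0'
to_binary(3742) = to_binary(1871) + '0'
to_binary(1871) = to_binary(935) + '1'
to_binary(935) = to_binary(467) + '1'
to_binary(467) = to_binary(233) + '1'
to_binary(233) = to_binary(116) + '1'
to_binary(116) = to_binary(58) + '0'
to_binary(58) = to_binary(29) + '0'
to_binary(29) = to_binary(14) + '1'
to_binary(14) = to_binary(7) + '0'
to_binary(7) = to_binary(3) + '1'
to_binary(3) = to_binary(1) + '1'
to_binary(1) = '1'  (base case)
Concatenating: '1' + '1' + '1' + '0' + '1' + '0' + '0' + '1' + '1' + '1' + '1' + '0' + '0' = '1110100111100'

1110100111100


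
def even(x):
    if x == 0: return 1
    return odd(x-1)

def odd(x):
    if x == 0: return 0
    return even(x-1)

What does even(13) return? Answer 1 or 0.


even(13) = odd(12)
odd(12) = even(11)
even(11) = odd(10)
odd(10) = even(9)
even(9) = odd(8)
odd(8) = even(7)
even(7) = odd(6)
odd(6) = even(5)
even(5) = odd(4)
odd(4) = even(3)
even(3) = odd(2)
odd(2) = even(1)
even(1) = odd(0)
odd(0) = 0  (base case)
Result: 0

0


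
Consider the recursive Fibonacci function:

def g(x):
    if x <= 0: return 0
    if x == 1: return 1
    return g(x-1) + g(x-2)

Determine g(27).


Computing g(27) bottom-up:
g(0) = 0
g(1) = 1
g(2) = g(1) + g(0) = 1 + 0 = 1
g(3) = g(2) + g(1) = 1 + 1 = 2
g(4) = g(3) + g(2) = 2 + 1 = 3
g(5) = g(4) + g(3) = 3 + 2 = 5
g(6) = g(5) + g(4) = 5 + 3 = 8
g(7) = g(6) + g(5) = 8 + 5 = 13
g(8) = g(7) + g(6) = 13 + 8 = 21
g(9) = g(8) + g(7) = 21 + 13 = 34
g(10) = g(9) + g(8) = 34 + 21 = 55
g(11) = g(10) + g(9) = 55 + 34 = 89
g(12) = g(11) + g(10) = 89 + 55 = 144
g(13) = g(12) + g(11) = 144 + 89 = 233
g(14) = g(13) + g(12) = 233 + 144 = 377
g(15) = g(14) + g(13) = 377 + 233 = 610
g(16) = g(15) + g(14) = 610 + 377 = 987
g(17) = g(16) + g(15) = 987 + 610 = 1597
g(18) = g(17) + g(16) = 1597 + 987 = 2584
g(19) = g(18) + g(17) = 2584 + 1597 = 4181
g(20) = g(19) + g(18) = 4181 + 2584 = 6765
g(21) = g(20) + g(19) = 6765 + 4181 = 10946
g(22) = g(21) + g(20) = 10946 + 6765 = 17711
g(23) = g(22) + g(21) = 17711 + 10946 = 28657
g(24) = g(23) + g(22) = 28657 + 17711 = 46368
g(25) = g(24) + g(23) = 46368 + 28657 = 75025
g(26) = g(25) + g(24) = 75025 + 46368 = 121393
g(27) = g(26) + g(25) = 121393 + 75025 = 196418

196418


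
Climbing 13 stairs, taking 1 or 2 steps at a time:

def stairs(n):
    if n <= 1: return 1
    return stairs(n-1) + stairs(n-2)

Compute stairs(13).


Building up from base cases:
stairs(0) = 1
stairs(1) = 1
stairs(2) = stairs(1) + stairs(0) = 1 + 1 = 2
stairs(3) = stairs(2) + stairs(1) = 2 + 1 = 3
stairs(4) = stairs(3) + stairs(2) = 3 + 2 = 5
stairs(5) = stairs(4) + stairs(3) = 5 + 3 = 8
stairs(6) = stairs(5) + stairs(4) = 8 + 5 = 13
stairs(7) = stairs(6) + stairs(5) = 13 + 8 = 21
stairs(8) = stairs(7) + stairs(6) = 21 + 13 = 34
stairs(9) = stairs(8) + stairs(7) = 34 + 21 = 55
stairs(10) = stairs(9) + stairs(8) = 55 + 34 = 89
stairs(11) = stairs(10) + stairs(9) = 89 + 55 = 144
stairs(12) = stairs(11) + stairs(10) = 144 + 89 = 233
stairs(13) = stairs(12) + stairs(11) = 233 + 144 = 377

377


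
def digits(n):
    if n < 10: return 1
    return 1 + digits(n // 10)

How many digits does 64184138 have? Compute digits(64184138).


digits(64184138) = 1 + digits(6418413)
digits(6418413) = 1 + digits(641841)
digits(641841) = 1 + digits(64184)
digits(64184) = 1 + digits(6418)
digits(6418) = 1 + digits(641)
digits(641) = 1 + digits(64)
digits(64) = 1 + digits(6)
digits(6) = 1  (base case: 6 < 10)
Unwinding: 1 + 1 + 1 + 1 + 1 + 1 + 1 + 1 = 8

8


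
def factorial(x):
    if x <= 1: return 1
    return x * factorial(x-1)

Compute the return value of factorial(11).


factorial(11)
= 11 * factorial(10)
= 11 * 10 * factorial(9)
= 11 * 10 * 9 * factorial(8)
= 11 * 10 * 9 * 8 * factorial(7)
= 11 * 10 * 9 * 8 * 7 * factorial(6)
= 11 * 10 * 9 * 8 * 7 * 6 * factorial(5)
= 11 * 10 * 9 * 8 * 7 * 6 * 5 * factorial(4)
= 11 * 10 * 9 * 8 * 7 * 6 * 5 * 4 * factorial(3)
= 11 * 10 * 9 * 8 * 7 * 6 * 5 * 4 * 3 * factorial(2)
= 11 * 10 * 9 * 8 * 7 * 6 * 5 * 4 * 3 * 2 * factorial(1)
= 11 * 10 * 9 * 8 * 7 * 6 * 5 * 4 * 3 * 2 * 1
= 39916800

39916800


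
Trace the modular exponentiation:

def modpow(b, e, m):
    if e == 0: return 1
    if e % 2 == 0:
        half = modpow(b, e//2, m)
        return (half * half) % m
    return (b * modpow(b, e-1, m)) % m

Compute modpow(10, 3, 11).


modpow(10, 3, 11): e is odd, compute modpow(10, 2, 11)
  modpow(10, 2, 11): e is even, compute modpow(10, 1, 11)
    modpow(10, 1, 11): e is odd, compute modpow(10, 0, 11)
      modpow(10, 0, 11) = 1
    (10 * 1) % 11 = 10
  half=10, (10*10) % 11 = 1
(10 * 1) % 11 = 10

10


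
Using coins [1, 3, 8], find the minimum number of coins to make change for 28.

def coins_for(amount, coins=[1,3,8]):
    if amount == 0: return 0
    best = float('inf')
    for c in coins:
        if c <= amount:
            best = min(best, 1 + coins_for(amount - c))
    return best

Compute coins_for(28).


Building up with DP:
coins_for(0) = 0
coins_for(1) = min(1+coins_for(0)=1+0=1) = 1
coins_for(2) = min(1+coins_for(1)=1+1=2) = 2
coins_for(3) = min(1+coins_for(2)=1+2=3, 1+coins_for(0)=1+0=1) = 1
coins_for(4) = min(1+coins_for(3)=1+1=2, 1+coins_for(1)=1+1=2) = 2
coins_for(5) = min(1+coins_for(4)=1+2=3, 1+coins_for(2)=1+2=3) = 3
coins_for(6) = min(1+coins_for(5)=1+3=4, 1+coins_for(3)=1+1=2) = 2
coins_for(7) = min(1+coins_for(6)=1+2=3, 1+coins_for(4)=1+2=3) = 3
coins_for(8) = min(1+coins_for(7)=1+3=4, 1+coins_for(5)=1+3=4, 1+coins_for(0)=1+0=1) = 1
coins_for(9) = min(1+coins_for(8)=1+1=2, 1+coins_for(6)=1+2=3, 1+coins_for(1)=1+1=2) = 2
coins_for(10) = min(1+coins_for(9)=1+2=3, 1+coins_for(7)=1+3=4, 1+coins_for(2)=1+2=3) = 3
coins_for(11) = min(1+coins_for(10)=1+3=4, 1+coins_for(8)=1+1=2, 1+coins_for(3)=1+1=2) = 2
coins_for(12) = min(1+coins_for(11)=1+2=3, 1+coins_for(9)=1+2=3, 1+coins_for(4)=1+2=3) = 3
coins_for(13) = min(1+coins_for(12)=1+3=4, 1+coins_for(10)=1+3=4, 1+coins_for(5)=1+3=4) = 4
coins_for(14) = min(1+coins_for(13)=1+4=5, 1+coins_for(11)=1+2=3, 1+coins_for(6)=1+2=3) = 3
coins_for(15) = min(1+coins_for(14)=1+3=4, 1+coins_for(12)=1+3=4, 1+coins_for(7)=1+3=4) = 4
coins_for(16) = min(1+coins_for(15)=1+4=5, 1+coins_for(13)=1+4=5, 1+coins_for(8)=1+1=2) = 2
coins_for(17) = min(1+coins_for(16)=1+2=3, 1+coins_for(14)=1+3=4, 1+coins_for(9)=1+2=3) = 3
coins_for(18) = min(1+coins_for(17)=1+3=4, 1+coins_for(15)=1+4=5, 1+coins_for(10)=1+3=4) = 4
coins_for(19) = min(1+coins_for(18)=1+4=5, 1+coins_for(16)=1+2=3, 1+coins_for(11)=1+2=3) = 3
coins_for(20) = min(1+coins_for(19)=1+3=4, 1+coins_for(17)=1+3=4, 1+coins_for(12)=1+3=4) = 4
coins_for(21) = min(1+coins_for(20)=1+4=5, 1+coins_for(18)=1+4=5, 1+coins_for(13)=1+4=5) = 5
coins_for(22) = min(1+coins_for(21)=1+5=6, 1+coins_for(19)=1+3=4, 1+coins_for(14)=1+3=4) = 4
coins_for(23) = min(1+coins_for(22)=1+4=5, 1+coins_for(20)=1+4=5, 1+coins_for(15)=1+4=5) = 5
coins_for(24) = min(1+coins_for(23)=1+5=6, 1+coins_for(21)=1+5=6, 1+coins_for(16)=1+2=3) = 3
coins_for(25) = min(1+coins_for(24)=1+3=4, 1+coins_for(22)=1+4=5, 1+coins_for(17)=1+3=4) = 4
coins_for(26) = min(1+coins_for(25)=1+4=5, 1+coins_for(23)=1+5=6, 1+coins_for(18)=1+4=5) = 5
coins_for(27) = min(1+coins_for(26)=1+5=6, 1+coins_for(24)=1+3=4, 1+coins_for(19)=1+3=4) = 4
coins_for(28) = min(1+coins_for(27)=1+4=5, 1+coins_for(25)=1+4=5, 1+coins_for(20)=1+4=5) = 5

5


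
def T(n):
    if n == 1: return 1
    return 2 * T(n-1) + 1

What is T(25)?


T(25) = 2 * T(24) + 1
T(24) = 2 * T(23) + 1
T(23) = 2 * T(22) + 1
T(22) = 2 * T(21) + 1
T(21) = 2 * T(20) + 1
T(20) = 2 * T(19) + 1
T(19) = 2 * T(18) + 1
T(18) = 2 * T(17) + 1
T(17) = 2 * T(16) + 1
T(16) = 2 * T(15) + 1
T(15) = 2 * T(14) + 1
T(14) = 2 * T(13) + 1
T(13) = 2 * T(12) + 1
T(12) = 2 * T(11) + 1
T(11) = 2 * T(10) + 1
T(10) = 2 * T(9) + 1
T(9) = 2 * T(8) + 1
T(8) = 2 * T(7) + 1
T(7) = 2 * T(6) + 1
T(6) = 2 * T(5) + 1
T(5) = 2 * T(4) + 1
T(4) = 2 * T(3) + 1
T(3) = 2 * T(2) + 1
T(2) = 2 * T(1) + 1
T(1) = 1  (base case)
T(2) = 2 * 1 + 1 = 3
T(3) = 2 * 3 + 1 = 7
T(4) = 2 * 7 + 1 = 15
T(5) = 2 * 15 + 1 = 31
T(6) = 2 * 31 + 1 = 63
T(7) = 2 * 63 + 1 = 127
T(8) = 2 * 127 + 1 = 255
T(9) = 2 * 255 + 1 = 511
T(10) = 2 * 511 + 1 = 1023
T(11) = 2 * 1023 + 1 = 2047
T(12) = 2 * 2047 + 1 = 4095
T(13) = 2 * 4095 + 1 = 8191
T(14) = 2 * 8191 + 1 = 16383
T(15) = 2 * 16383 + 1 = 32767
T(16) = 2 * 32767 + 1 = 65535
T(17) = 2 * 65535 + 1 = 131071
T(18) = 2 * 131071 + 1 = 262143
T(19) = 2 * 262143 + 1 = 524287
T(20) = 2 * 524287 + 1 = 1048575
T(21) = 2 * 1048575 + 1 = 2097151
T(22) = 2 * 2097151 + 1 = 4194303
T(23) = 2 * 4194303 + 1 = 8388607
T(24) = 2 * 8388607 + 1 = 16777215
T(25) = 2 * 16777215 + 1 = 33554431

33554431


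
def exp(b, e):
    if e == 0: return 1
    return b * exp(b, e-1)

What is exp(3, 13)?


exp(3, 13)
= 3 * exp(3, 12)
= 3 * 3 * exp(3, 11)
= 3 * 3 * 3 * exp(3, 10)
= 3 * 3 * 3 * 3 * exp(3, 9)
= 3 * 3 * 3 * 3 * 3 * exp(3, 8)
= 3 * 3 * 3 * 3 * 3 * 3 * exp(3, 7)
= 3 * 3 * 3 * 3 * 3 * 3 * 3 * exp(3, 6)
= 3 * 3 * 3 * 3 * 3 * 3 * 3 * 3 * exp(3, 5)
= 3 * 3 * 3 * 3 * 3 * 3 * 3 * 3 * 3 * exp(3, 4)
= 3 * 3 * 3 * 3 * 3 * 3 * 3 * 3 * 3 * 3 * exp(3, 3)
= 3 * 3 * 3 * 3 * 3 * 3 * 3 * 3 * 3 * 3 * 3 * exp(3, 2)
= 3 * 3 * 3 * 3 * 3 * 3 * 3 * 3 * 3 * 3 * 3 * 3 * exp(3, 1)
= 3 * 3 * 3 * 3 * 3 * 3 * 3 * 3 * 3 * 3 * 3 * 3 * 3 * exp(3, 0)
= 3 * 3 * 3 * 3 * 3 * 3 * 3 * 3 * 3 * 3 * 3 * 3 * 3 * 1
= 1594323

1594323


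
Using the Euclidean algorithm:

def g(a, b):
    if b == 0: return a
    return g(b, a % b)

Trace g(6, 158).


g(6, 158) = g(158, 6)
g(158, 6) = g(6, 2)
g(6, 2) = g(2, 0)
g(2, 0) = 2  (base case)

2


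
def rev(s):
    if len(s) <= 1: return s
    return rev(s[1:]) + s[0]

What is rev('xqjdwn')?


rev('xqjdwn') = rev('qjdwn') + 'x'
rev('qjdwn') = rev('jdwn') + 'q'
rev('jdwn') = rev('dwn') + 'j'
rev('dwn') = rev('wn') + 'd'
rev('wn') = rev('n') + 'w'
rev('n') = 'n'  (base case)
Concatenating: 'n' + 'w' + 'd' + 'j' + 'q' + 'x' = 'nwdjqx'

nwdjqx


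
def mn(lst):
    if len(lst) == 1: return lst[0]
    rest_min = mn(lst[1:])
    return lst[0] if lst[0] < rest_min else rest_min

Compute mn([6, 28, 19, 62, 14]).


mn([6, 28, 19, 62, 14]): compare 6 with mn([28, 19, 62, 14])
mn([28, 19, 62, 14]): compare 28 with mn([19, 62, 14])
mn([19, 62, 14]): compare 19 with mn([62, 14])
mn([62, 14]): compare 62 with mn([14])
mn([14]) = 14  (base case)
Compare 62 with 14 -> 14
Compare 19 with 14 -> 14
Compare 28 with 14 -> 14
Compare 6 with 14 -> 6

6


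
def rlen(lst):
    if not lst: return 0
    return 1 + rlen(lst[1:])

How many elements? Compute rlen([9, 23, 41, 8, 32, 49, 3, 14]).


rlen([9, 23, 41, 8, 32, 49, 3, 14]) = 1 + rlen([23, 41, 8, 32, 49, 3, 14])
rlen([23, 41, 8, 32, 49, 3, 14]) = 1 + rlen([41, 8, 32, 49, 3, 14])
rlen([41, 8, 32, 49, 3, 14]) = 1 + rlen([8, 32, 49, 3, 14])
rlen([8, 32, 49, 3, 14]) = 1 + rlen([32, 49, 3, 14])
rlen([32, 49, 3, 14]) = 1 + rlen([49, 3, 14])
rlen([49, 3, 14]) = 1 + rlen([3, 14])
rlen([3, 14]) = 1 + rlen([14])
rlen([14]) = 1 + rlen([])
rlen([]) = 0  (base case)
Unwinding: 1 + 1 + 1 + 1 + 1 + 1 + 1 + 1 + 0 = 8

8


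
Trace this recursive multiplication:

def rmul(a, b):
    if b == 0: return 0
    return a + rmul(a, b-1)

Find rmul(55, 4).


rmul(55, 4) = 55 + rmul(55, 3)
rmul(55, 3) = 55 + rmul(55, 2)
rmul(55, 2) = 55 + rmul(55, 1)
rmul(55, 1) = 55 + rmul(55, 0)
rmul(55, 0) = 0  (base case)
Total: 55 + 55 + 55 + 55 + 0 = 220

220


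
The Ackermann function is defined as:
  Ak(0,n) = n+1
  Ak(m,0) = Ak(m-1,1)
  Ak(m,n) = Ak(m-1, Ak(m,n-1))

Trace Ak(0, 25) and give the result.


Ak(0, 25) = 26
Result: Ak(0, 25) = 26

26


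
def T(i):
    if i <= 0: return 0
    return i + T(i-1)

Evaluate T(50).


T(50)
= 50 + 49 + 48 + 47 + 46 + 45 + 44 + 43 + 42 + 41 + 40 + 39 + 38 + 37 + 36 + 35 + 34 + 33 + 32 + 31 + 30 + 29 + 28 + 27 + 26 + 25 + 24 + 23 + 22 + 21 + 20 + 19 + 18 + 17 + 16 + 15 + 14 + 13 + 12 + 11 + 10 + 9 + 8 + 7 + 6 + 5 + 4 + 3 + 2 + 1 + T(0)
= 50 + 49 + 48 + 47 + 46 + 45 + 44 + 43 + 42 + 41 + 40 + 39 + 38 + 37 + 36 + 35 + 34 + 33 + 32 + 31 + 30 + 29 + 28 + 27 + 26 + 25 + 24 + 23 + 22 + 21 + 20 + 19 + 18 + 17 + 16 + 15 + 14 + 13 + 12 + 11 + 10 + 9 + 8 + 7 + 6 + 5 + 4 + 3 + 2 + 1 + 0
= 1275

1275


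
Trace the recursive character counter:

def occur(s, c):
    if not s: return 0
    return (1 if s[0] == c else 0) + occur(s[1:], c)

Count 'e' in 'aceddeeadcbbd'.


s[0]='a' != 'e' -> 0
s[0]='c' != 'e' -> 0
s[0]='e' == 'e' -> 1
s[0]='d' != 'e' -> 0
s[0]='d' != 'e' -> 0
s[0]='e' == 'e' -> 1
s[0]='e' == 'e' -> 1
s[0]='a' != 'e' -> 0
s[0]='d' != 'e' -> 0
s[0]='c' != 'e' -> 0
s[0]='b' != 'e' -> 0
s[0]='b' != 'e' -> 0
s[0]='d' != 'e' -> 0
Sum: 0 + 0 + 1 + 0 + 0 + 1 + 1 + 0 + 0 + 0 + 0 + 0 + 0 = 3

3


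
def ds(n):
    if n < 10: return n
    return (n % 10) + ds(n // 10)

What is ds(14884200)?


ds(14884200) = 0 + ds(1488420)
ds(1488420) = 0 + ds(148842)
ds(148842) = 2 + ds(14884)
ds(14884) = 4 + ds(1488)
ds(1488) = 8 + ds(148)
ds(148) = 8 + ds(14)
ds(14) = 4 + ds(1)
ds(1) = 1  (base case)
Total: 0 + 0 + 2 + 4 + 8 + 8 + 4 + 1 = 27

27


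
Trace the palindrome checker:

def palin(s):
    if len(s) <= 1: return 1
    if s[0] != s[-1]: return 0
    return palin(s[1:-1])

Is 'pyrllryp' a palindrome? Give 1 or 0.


palin('pyrllryp'): s[0]='p' == s[-1]='p' -> check palin('yrllry')
palin('yrllry'): s[0]='y' == s[-1]='y' -> check palin('rllr')
palin('rllr'): s[0]='r' == s[-1]='r' -> check palin('ll')
palin('ll'): s[0]='l' == s[-1]='l' -> check palin('')
palin(''): len <= 1 -> return 1  (base case)
Result: 1 (palindrome)

1


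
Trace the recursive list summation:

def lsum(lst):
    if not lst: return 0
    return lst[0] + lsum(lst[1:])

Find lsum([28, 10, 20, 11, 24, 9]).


lsum([28, 10, 20, 11, 24, 9]) = 28 + lsum([10, 20, 11, 24, 9])
lsum([10, 20, 11, 24, 9]) = 10 + lsum([20, 11, 24, 9])
lsum([20, 11, 24, 9]) = 20 + lsum([11, 24, 9])
lsum([11, 24, 9]) = 11 + lsum([24, 9])
lsum([24, 9]) = 24 + lsum([9])
lsum([9]) = 9 + lsum([])
lsum([]) = 0  (base case)
Total: 28 + 10 + 20 + 11 + 24 + 9 + 0 = 102

102


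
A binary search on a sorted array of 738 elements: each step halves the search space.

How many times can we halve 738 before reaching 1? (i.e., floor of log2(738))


738 / 2 = 369
369 / 2 = 184
184 / 2 = 92
92 / 2 = 46
46 / 2 = 23
23 / 2 = 11
11 / 2 = 5
5 / 2 = 2
2 / 2 = 1
Reached 1 after 9 halvings

9


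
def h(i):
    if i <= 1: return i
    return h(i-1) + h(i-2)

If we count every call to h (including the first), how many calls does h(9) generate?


Let C(n) = total calls for h(n)
C(0) = 1, C(1) = 1
C(2) = 1 + C(1) + C(0) = 1 + 1 + 1 = 3
C(3) = 1 + C(2) + C(1) = 1 + 3 + 1 = 5
C(4) = 1 + C(3) + C(2) = 1 + 5 + 3 = 9
C(5) = 1 + C(4) + C(3) = 1 + 9 + 5 = 15
C(6) = 1 + C(5) + C(4) = 1 + 15 + 9 = 25
C(7) = 1 + C(6) + C(5) = 1 + 25 + 15 = 41
C(8) = 1 + C(7) + C(6) = 1 + 41 + 25 = 67
C(9) = 1 + C(8) + C(7) = 1 + 67 + 41 = 109

109


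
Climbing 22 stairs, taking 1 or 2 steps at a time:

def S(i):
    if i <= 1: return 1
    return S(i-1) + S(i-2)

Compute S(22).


Building up from base cases:
S(0) = 1
S(1) = 1
S(2) = S(1) + S(0) = 1 + 1 = 2
S(3) = S(2) + S(1) = 2 + 1 = 3
S(4) = S(3) + S(2) = 3 + 2 = 5
S(5) = S(4) + S(3) = 5 + 3 = 8
S(6) = S(5) + S(4) = 8 + 5 = 13
S(7) = S(6) + S(5) = 13 + 8 = 21
S(8) = S(7) + S(6) = 21 + 13 = 34
S(9) = S(8) + S(7) = 34 + 21 = 55
S(10) = S(9) + S(8) = 55 + 34 = 89
S(11) = S(10) + S(9) = 89 + 55 = 144
S(12) = S(11) + S(10) = 144 + 89 = 233
S(13) = S(12) + S(11) = 233 + 144 = 377
S(14) = S(13) + S(12) = 377 + 233 = 610
S(15) = S(14) + S(13) = 610 + 377 = 987
S(16) = S(15) + S(14) = 987 + 610 = 1597
S(17) = S(16) + S(15) = 1597 + 987 = 2584
S(18) = S(17) + S(16) = 2584 + 1597 = 4181
S(19) = S(18) + S(17) = 4181 + 2584 = 6765
S(20) = S(19) + S(18) = 6765 + 4181 = 10946
S(21) = S(20) + S(19) = 10946 + 6765 = 17711
S(22) = S(21) + S(20) = 17711 + 10946 = 28657

28657


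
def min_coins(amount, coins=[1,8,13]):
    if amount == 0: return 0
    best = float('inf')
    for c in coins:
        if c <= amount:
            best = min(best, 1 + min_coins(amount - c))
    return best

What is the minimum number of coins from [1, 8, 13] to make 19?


Building up with DP:
min_coins(0) = 0
min_coins(1) = min(1+min_coins(0)=1+0=1) = 1
min_coins(2) = min(1+min_coins(1)=1+1=2) = 2
min_coins(3) = min(1+min_coins(2)=1+2=3) = 3
min_coins(4) = min(1+min_coins(3)=1+3=4) = 4
min_coins(5) = min(1+min_coins(4)=1+4=5) = 5
min_coins(6) = min(1+min_coins(5)=1+5=6) = 6
min_coins(7) = min(1+min_coins(6)=1+6=7) = 7
min_coins(8) = min(1+min_coins(7)=1+7=8, 1+min_coins(0)=1+0=1) = 1
min_coins(9) = min(1+min_coins(8)=1+1=2, 1+min_coins(1)=1+1=2) = 2
min_coins(10) = min(1+min_coins(9)=1+2=3, 1+min_coins(2)=1+2=3) = 3
min_coins(11) = min(1+min_coins(10)=1+3=4, 1+min_coins(3)=1+3=4) = 4
min_coins(12) = min(1+min_coins(11)=1+4=5, 1+min_coins(4)=1+4=5) = 5
min_coins(13) = min(1+min_coins(12)=1+5=6, 1+min_coins(5)=1+5=6, 1+min_coins(0)=1+0=1) = 1
min_coins(14) = min(1+min_coins(13)=1+1=2, 1+min_coins(6)=1+6=7, 1+min_coins(1)=1+1=2) = 2
min_coins(15) = min(1+min_coins(14)=1+2=3, 1+min_coins(7)=1+7=8, 1+min_coins(2)=1+2=3) = 3
min_coins(16) = min(1+min_coins(15)=1+3=4, 1+min_coins(8)=1+1=2, 1+min_coins(3)=1+3=4) = 2
min_coins(17) = min(1+min_coins(16)=1+2=3, 1+min_coins(9)=1+2=3, 1+min_coins(4)=1+4=5) = 3
min_coins(18) = min(1+min_coins(17)=1+3=4, 1+min_coins(10)=1+3=4, 1+min_coins(5)=1+5=6) = 4
min_coins(19) = min(1+min_coins(18)=1+4=5, 1+min_coins(11)=1+4=5, 1+min_coins(6)=1+6=7) = 5

5


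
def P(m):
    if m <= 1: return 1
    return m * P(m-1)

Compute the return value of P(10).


P(10)
= 10 * P(9)
= 10 * 9 * P(8)
= 10 * 9 * 8 * P(7)
= 10 * 9 * 8 * 7 * P(6)
= 10 * 9 * 8 * 7 * 6 * P(5)
= 10 * 9 * 8 * 7 * 6 * 5 * P(4)
= 10 * 9 * 8 * 7 * 6 * 5 * 4 * P(3)
= 10 * 9 * 8 * 7 * 6 * 5 * 4 * 3 * P(2)
= 10 * 9 * 8 * 7 * 6 * 5 * 4 * 3 * 2 * P(1)
= 10 * 9 * 8 * 7 * 6 * 5 * 4 * 3 * 2 * 1
= 3628800

3628800


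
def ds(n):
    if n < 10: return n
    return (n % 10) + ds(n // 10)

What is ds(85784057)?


ds(85784057) = 7 + ds(8578405)
ds(8578405) = 5 + ds(857840)
ds(857840) = 0 + ds(85784)
ds(85784) = 4 + ds(8578)
ds(8578) = 8 + ds(857)
ds(857) = 7 + ds(85)
ds(85) = 5 + ds(8)
ds(8) = 8  (base case)
Total: 7 + 5 + 0 + 4 + 8 + 7 + 5 + 8 = 44

44


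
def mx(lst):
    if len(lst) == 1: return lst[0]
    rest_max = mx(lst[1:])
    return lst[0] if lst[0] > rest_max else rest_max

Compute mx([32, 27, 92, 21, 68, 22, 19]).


mx([32, 27, 92, 21, 68, 22, 19]): compare 32 with mx([27, 92, 21, 68, 22, 19])
mx([27, 92, 21, 68, 22, 19]): compare 27 with mx([92, 21, 68, 22, 19])
mx([92, 21, 68, 22, 19]): compare 92 with mx([21, 68, 22, 19])
mx([21, 68, 22, 19]): compare 21 with mx([68, 22, 19])
mx([68, 22, 19]): compare 68 with mx([22, 19])
mx([22, 19]): compare 22 with mx([19])
mx([19]) = 19  (base case)
Compare 22 with 19 -> 22
Compare 68 with 22 -> 68
Compare 21 with 68 -> 68
Compare 92 with 68 -> 92
Compare 27 with 92 -> 92
Compare 32 with 92 -> 92

92


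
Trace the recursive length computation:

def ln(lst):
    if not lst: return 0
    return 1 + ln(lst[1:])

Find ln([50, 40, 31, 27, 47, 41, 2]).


ln([50, 40, 31, 27, 47, 41, 2]) = 1 + ln([40, 31, 27, 47, 41, 2])
ln([40, 31, 27, 47, 41, 2]) = 1 + ln([31, 27, 47, 41, 2])
ln([31, 27, 47, 41, 2]) = 1 + ln([27, 47, 41, 2])
ln([27, 47, 41, 2]) = 1 + ln([47, 41, 2])
ln([47, 41, 2]) = 1 + ln([41, 2])
ln([41, 2]) = 1 + ln([2])
ln([2]) = 1 + ln([])
ln([]) = 0  (base case)
Unwinding: 1 + 1 + 1 + 1 + 1 + 1 + 1 + 0 = 7

7


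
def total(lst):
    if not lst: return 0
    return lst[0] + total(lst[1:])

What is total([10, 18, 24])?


total([10, 18, 24]) = 10 + total([18, 24])
total([18, 24]) = 18 + total([24])
total([24]) = 24 + total([])
total([]) = 0  (base case)
Total: 10 + 18 + 24 + 0 = 52

52


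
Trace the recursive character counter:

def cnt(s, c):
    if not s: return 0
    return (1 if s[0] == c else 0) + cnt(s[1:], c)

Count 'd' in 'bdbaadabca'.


s[0]='b' != 'd' -> 0
s[0]='d' == 'd' -> 1
s[0]='b' != 'd' -> 0
s[0]='a' != 'd' -> 0
s[0]='a' != 'd' -> 0
s[0]='d' == 'd' -> 1
s[0]='a' != 'd' -> 0
s[0]='b' != 'd' -> 0
s[0]='c' != 'd' -> 0
s[0]='a' != 'd' -> 0
Sum: 0 + 1 + 0 + 0 + 0 + 1 + 0 + 0 + 0 + 0 = 2

2


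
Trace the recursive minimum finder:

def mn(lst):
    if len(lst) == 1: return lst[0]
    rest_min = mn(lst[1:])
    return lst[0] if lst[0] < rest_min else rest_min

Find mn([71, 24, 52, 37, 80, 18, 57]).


mn([71, 24, 52, 37, 80, 18, 57]): compare 71 with mn([24, 52, 37, 80, 18, 57])
mn([24, 52, 37, 80, 18, 57]): compare 24 with mn([52, 37, 80, 18, 57])
mn([52, 37, 80, 18, 57]): compare 52 with mn([37, 80, 18, 57])
mn([37, 80, 18, 57]): compare 37 with mn([80, 18, 57])
mn([80, 18, 57]): compare 80 with mn([18, 57])
mn([18, 57]): compare 18 with mn([57])
mn([57]) = 57  (base case)
Compare 18 with 57 -> 18
Compare 80 with 18 -> 18
Compare 37 with 18 -> 18
Compare 52 with 18 -> 18
Compare 24 with 18 -> 18
Compare 71 with 18 -> 18

18


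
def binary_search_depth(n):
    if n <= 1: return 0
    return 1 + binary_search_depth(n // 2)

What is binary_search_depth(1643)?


1643 / 2 = 821
821 / 2 = 410
410 / 2 = 205
205 / 2 = 102
102 / 2 = 51
51 / 2 = 25
25 / 2 = 12
12 / 2 = 6
6 / 2 = 3
3 / 2 = 1
Reached 1 after 10 halvings

10


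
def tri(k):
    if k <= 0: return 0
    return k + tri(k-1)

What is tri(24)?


tri(24)
= 24 + 23 + 22 + 21 + 20 + 19 + 18 + 17 + 16 + 15 + 14 + 13 + 12 + 11 + 10 + 9 + 8 + 7 + 6 + 5 + 4 + 3 + 2 + 1 + tri(0)
= 24 + 23 + 22 + 21 + 20 + 19 + 18 + 17 + 16 + 15 + 14 + 13 + 12 + 11 + 10 + 9 + 8 + 7 + 6 + 5 + 4 + 3 + 2 + 1 + 0
= 300

300


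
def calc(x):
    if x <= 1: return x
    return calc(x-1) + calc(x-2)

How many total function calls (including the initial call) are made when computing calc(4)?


Let C(n) = total calls for calc(n)
C(0) = 1, C(1) = 1
C(2) = 1 + C(1) + C(0) = 1 + 1 + 1 = 3
C(3) = 1 + C(2) + C(1) = 1 + 3 + 1 = 5
C(4) = 1 + C(3) + C(2) = 1 + 5 + 3 = 9

9


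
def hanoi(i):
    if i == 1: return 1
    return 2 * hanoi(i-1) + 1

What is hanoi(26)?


hanoi(26) = 2 * hanoi(25) + 1
hanoi(25) = 2 * hanoi(24) + 1
hanoi(24) = 2 * hanoi(23) + 1
hanoi(23) = 2 * hanoi(22) + 1
hanoi(22) = 2 * hanoi(21) + 1
hanoi(21) = 2 * hanoi(20) + 1
hanoi(20) = 2 * hanoi(19) + 1
hanoi(19) = 2 * hanoi(18) + 1
hanoi(18) = 2 * hanoi(17) + 1
hanoi(17) = 2 * hanoi(16) + 1
hanoi(16) = 2 * hanoi(15) + 1
hanoi(15) = 2 * hanoi(14) + 1
hanoi(14) = 2 * hanoi(13) + 1
hanoi(13) = 2 * hanoi(12) + 1
hanoi(12) = 2 * hanoi(11) + 1
hanoi(11) = 2 * hanoi(10) + 1
hanoi(10) = 2 * hanoi(9) + 1
hanoi(9) = 2 * hanoi(8) + 1
hanoi(8) = 2 * hanoi(7) + 1
hanoi(7) = 2 * hanoi(6) + 1
hanoi(6) = 2 * hanoi(5) + 1
hanoi(5) = 2 * hanoi(4) + 1
hanoi(4) = 2 * hanoi(3) + 1
hanoi(3) = 2 * hanoi(2) + 1
hanoi(2) = 2 * hanoi(1) + 1
hanoi(1) = 1  (base case)
hanoi(2) = 2 * 1 + 1 = 3
hanoi(3) = 2 * 3 + 1 = 7
hanoi(4) = 2 * 7 + 1 = 15
hanoi(5) = 2 * 15 + 1 = 31
hanoi(6) = 2 * 31 + 1 = 63
hanoi(7) = 2 * 63 + 1 = 127
hanoi(8) = 2 * 127 + 1 = 255
hanoi(9) = 2 * 255 + 1 = 511
hanoi(10) = 2 * 511 + 1 = 1023
hanoi(11) = 2 * 1023 + 1 = 2047
hanoi(12) = 2 * 2047 + 1 = 4095
hanoi(13) = 2 * 4095 + 1 = 8191
hanoi(14) = 2 * 8191 + 1 = 16383
hanoi(15) = 2 * 16383 + 1 = 32767
hanoi(16) = 2 * 32767 + 1 = 65535
hanoi(17) = 2 * 65535 + 1 = 131071
hanoi(18) = 2 * 131071 + 1 = 262143
hanoi(19) = 2 * 262143 + 1 = 524287
hanoi(20) = 2 * 524287 + 1 = 1048575
hanoi(21) = 2 * 1048575 + 1 = 2097151
hanoi(22) = 2 * 2097151 + 1 = 4194303
hanoi(23) = 2 * 4194303 + 1 = 8388607
hanoi(24) = 2 * 8388607 + 1 = 16777215
hanoi(25) = 2 * 16777215 + 1 = 33554431
hanoi(26) = 2 * 33554431 + 1 = 67108863

67108863
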